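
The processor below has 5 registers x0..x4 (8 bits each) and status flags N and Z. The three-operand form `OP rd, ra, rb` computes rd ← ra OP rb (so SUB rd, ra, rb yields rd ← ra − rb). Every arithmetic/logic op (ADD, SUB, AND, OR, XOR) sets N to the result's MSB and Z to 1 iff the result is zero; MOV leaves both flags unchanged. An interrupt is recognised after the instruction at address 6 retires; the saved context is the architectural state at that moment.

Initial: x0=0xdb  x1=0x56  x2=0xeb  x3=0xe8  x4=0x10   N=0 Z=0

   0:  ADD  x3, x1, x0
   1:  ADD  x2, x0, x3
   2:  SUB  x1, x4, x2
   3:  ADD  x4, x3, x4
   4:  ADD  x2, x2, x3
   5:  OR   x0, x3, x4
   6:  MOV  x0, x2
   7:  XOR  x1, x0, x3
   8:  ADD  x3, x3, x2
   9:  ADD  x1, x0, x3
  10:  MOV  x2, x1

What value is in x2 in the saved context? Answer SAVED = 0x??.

after  0: x0=0xdb x1=0x56 x2=0xeb x3=0x31 x4=0x10  N=0 Z=0
after  1: x0=0xdb x1=0x56 x2=0x0c x3=0x31 x4=0x10  N=0 Z=0
after  2: x0=0xdb x1=0x04 x2=0x0c x3=0x31 x4=0x10  N=0 Z=0
after  3: x0=0xdb x1=0x04 x2=0x0c x3=0x31 x4=0x41  N=0 Z=0
after  4: x0=0xdb x1=0x04 x2=0x3d x3=0x31 x4=0x41  N=0 Z=0
after  5: x0=0x71 x1=0x04 x2=0x3d x3=0x31 x4=0x41  N=0 Z=0
after  6: x0=0x3d x1=0x04 x2=0x3d x3=0x31 x4=0x41  N=0 Z=0
-- IRQ taken; context saved, return-PC = 7 --

SAVED = 0x3d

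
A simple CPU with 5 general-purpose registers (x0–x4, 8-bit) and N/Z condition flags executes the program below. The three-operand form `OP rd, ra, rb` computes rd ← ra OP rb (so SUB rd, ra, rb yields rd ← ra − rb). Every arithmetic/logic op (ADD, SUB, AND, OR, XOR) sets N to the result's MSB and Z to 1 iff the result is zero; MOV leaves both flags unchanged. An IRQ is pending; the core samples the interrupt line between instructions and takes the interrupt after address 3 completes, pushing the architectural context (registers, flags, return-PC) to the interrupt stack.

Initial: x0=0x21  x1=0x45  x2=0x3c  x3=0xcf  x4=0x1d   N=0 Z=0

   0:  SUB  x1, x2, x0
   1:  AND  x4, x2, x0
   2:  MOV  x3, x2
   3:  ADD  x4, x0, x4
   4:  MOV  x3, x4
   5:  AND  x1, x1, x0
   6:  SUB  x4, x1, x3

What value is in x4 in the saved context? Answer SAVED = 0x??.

after  0: x0=0x21 x1=0x1b x2=0x3c x3=0xcf x4=0x1d  N=0 Z=0
after  1: x0=0x21 x1=0x1b x2=0x3c x3=0xcf x4=0x20  N=0 Z=0
after  2: x0=0x21 x1=0x1b x2=0x3c x3=0x3c x4=0x20  N=0 Z=0
after  3: x0=0x21 x1=0x1b x2=0x3c x3=0x3c x4=0x41  N=0 Z=0
-- IRQ taken; context saved, return-PC = 4 --

SAVED = 0x41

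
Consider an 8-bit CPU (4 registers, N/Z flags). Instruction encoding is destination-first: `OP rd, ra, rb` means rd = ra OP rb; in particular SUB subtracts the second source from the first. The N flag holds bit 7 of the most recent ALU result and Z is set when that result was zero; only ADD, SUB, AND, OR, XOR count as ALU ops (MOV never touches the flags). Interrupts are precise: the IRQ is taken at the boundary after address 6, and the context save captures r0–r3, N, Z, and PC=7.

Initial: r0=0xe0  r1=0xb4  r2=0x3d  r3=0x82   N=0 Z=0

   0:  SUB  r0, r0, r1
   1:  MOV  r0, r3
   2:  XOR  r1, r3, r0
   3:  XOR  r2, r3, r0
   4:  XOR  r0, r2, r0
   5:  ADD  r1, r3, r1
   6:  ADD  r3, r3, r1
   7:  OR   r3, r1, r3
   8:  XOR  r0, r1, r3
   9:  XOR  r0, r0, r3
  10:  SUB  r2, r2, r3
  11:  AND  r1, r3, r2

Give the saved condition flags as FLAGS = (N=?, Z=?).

after  0: r0=0x2c r1=0xb4 r2=0x3d r3=0x82  N=0 Z=0
after  1: r0=0x82 r1=0xb4 r2=0x3d r3=0x82  N=0 Z=0
after  2: r0=0x82 r1=0x00 r2=0x3d r3=0x82  N=0 Z=1
after  3: r0=0x82 r1=0x00 r2=0x00 r3=0x82  N=0 Z=1
after  4: r0=0x82 r1=0x00 r2=0x00 r3=0x82  N=1 Z=0
after  5: r0=0x82 r1=0x82 r2=0x00 r3=0x82  N=1 Z=0
after  6: r0=0x82 r1=0x82 r2=0x00 r3=0x04  N=0 Z=0
-- IRQ taken; context saved, return-PC = 7 --

FLAGS = (N=0, Z=0)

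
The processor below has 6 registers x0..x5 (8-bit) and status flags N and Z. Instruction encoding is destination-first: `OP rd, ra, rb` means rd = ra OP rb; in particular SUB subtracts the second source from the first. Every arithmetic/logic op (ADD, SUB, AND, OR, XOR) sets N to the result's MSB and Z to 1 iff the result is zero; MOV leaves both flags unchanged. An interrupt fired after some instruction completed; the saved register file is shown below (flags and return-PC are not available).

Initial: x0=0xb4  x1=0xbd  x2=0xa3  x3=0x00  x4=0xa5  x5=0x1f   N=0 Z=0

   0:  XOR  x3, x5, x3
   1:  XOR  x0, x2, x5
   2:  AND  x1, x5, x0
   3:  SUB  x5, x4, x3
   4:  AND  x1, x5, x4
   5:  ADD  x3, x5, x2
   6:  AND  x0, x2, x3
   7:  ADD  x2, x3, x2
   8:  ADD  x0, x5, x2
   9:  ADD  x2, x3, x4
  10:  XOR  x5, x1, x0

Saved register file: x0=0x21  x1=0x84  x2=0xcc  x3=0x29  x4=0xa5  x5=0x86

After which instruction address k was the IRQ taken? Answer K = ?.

K = 7

after  0: x0=0xb4 x1=0xbd x2=0xa3 x3=0x1f x4=0xa5 x5=0x1f  N=0 Z=0
after  1: x0=0xbc x1=0xbd x2=0xa3 x3=0x1f x4=0xa5 x5=0x1f  N=1 Z=0
after  2: x0=0xbc x1=0x1c x2=0xa3 x3=0x1f x4=0xa5 x5=0x1f  N=0 Z=0
after  3: x0=0xbc x1=0x1c x2=0xa3 x3=0x1f x4=0xa5 x5=0x86  N=1 Z=0
after  4: x0=0xbc x1=0x84 x2=0xa3 x3=0x1f x4=0xa5 x5=0x86  N=1 Z=0
after  5: x0=0xbc x1=0x84 x2=0xa3 x3=0x29 x4=0xa5 x5=0x86  N=0 Z=0
after  6: x0=0x21 x1=0x84 x2=0xa3 x3=0x29 x4=0xa5 x5=0x86  N=0 Z=0
after  7: x0=0x21 x1=0x84 x2=0xcc x3=0x29 x4=0xa5 x5=0x86  N=1 Z=0
-- IRQ taken; context saved, return-PC = 8 --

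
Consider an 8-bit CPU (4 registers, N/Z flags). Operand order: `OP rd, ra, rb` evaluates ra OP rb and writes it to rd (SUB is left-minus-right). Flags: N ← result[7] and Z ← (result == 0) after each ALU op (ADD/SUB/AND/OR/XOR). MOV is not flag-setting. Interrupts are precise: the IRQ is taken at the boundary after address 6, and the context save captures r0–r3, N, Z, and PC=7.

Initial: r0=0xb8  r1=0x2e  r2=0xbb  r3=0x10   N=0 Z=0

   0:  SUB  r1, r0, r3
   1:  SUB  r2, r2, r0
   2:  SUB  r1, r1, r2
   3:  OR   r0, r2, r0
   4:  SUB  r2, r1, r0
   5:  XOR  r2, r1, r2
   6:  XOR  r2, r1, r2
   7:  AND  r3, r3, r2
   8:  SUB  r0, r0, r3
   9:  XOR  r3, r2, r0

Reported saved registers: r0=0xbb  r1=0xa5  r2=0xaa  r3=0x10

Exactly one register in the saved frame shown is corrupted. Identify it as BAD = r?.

BAD = r2

after  0: r0=0xb8 r1=0xa8 r2=0xbb r3=0x10  N=1 Z=0
after  1: r0=0xb8 r1=0xa8 r2=0x03 r3=0x10  N=0 Z=0
after  2: r0=0xb8 r1=0xa5 r2=0x03 r3=0x10  N=1 Z=0
after  3: r0=0xbb r1=0xa5 r2=0x03 r3=0x10  N=1 Z=0
after  4: r0=0xbb r1=0xa5 r2=0xea r3=0x10  N=1 Z=0
after  5: r0=0xbb r1=0xa5 r2=0x4f r3=0x10  N=0 Z=0
after  6: r0=0xbb r1=0xa5 r2=0xea r3=0x10  N=1 Z=0
-- IRQ taken; context saved, return-PC = 7 --
mismatch: r2: reported 0xaa vs actual 0xea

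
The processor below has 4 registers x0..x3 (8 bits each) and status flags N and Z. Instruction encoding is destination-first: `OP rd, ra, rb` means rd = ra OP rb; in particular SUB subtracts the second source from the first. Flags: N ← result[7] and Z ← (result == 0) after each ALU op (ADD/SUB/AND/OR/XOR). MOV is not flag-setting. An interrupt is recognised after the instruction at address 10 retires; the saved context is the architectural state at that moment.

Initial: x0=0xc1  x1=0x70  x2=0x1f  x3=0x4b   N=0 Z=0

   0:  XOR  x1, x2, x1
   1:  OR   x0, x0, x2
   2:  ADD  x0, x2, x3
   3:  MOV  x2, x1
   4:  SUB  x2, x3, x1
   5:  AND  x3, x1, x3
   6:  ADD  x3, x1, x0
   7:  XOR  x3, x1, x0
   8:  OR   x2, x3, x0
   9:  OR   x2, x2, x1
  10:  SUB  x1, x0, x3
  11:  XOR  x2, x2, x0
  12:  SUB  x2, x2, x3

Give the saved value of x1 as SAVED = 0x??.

SAVED = 0x65

after  0: x0=0xc1 x1=0x6f x2=0x1f x3=0x4b  N=0 Z=0
after  1: x0=0xdf x1=0x6f x2=0x1f x3=0x4b  N=1 Z=0
after  2: x0=0x6a x1=0x6f x2=0x1f x3=0x4b  N=0 Z=0
after  3: x0=0x6a x1=0x6f x2=0x6f x3=0x4b  N=0 Z=0
after  4: x0=0x6a x1=0x6f x2=0xdc x3=0x4b  N=1 Z=0
after  5: x0=0x6a x1=0x6f x2=0xdc x3=0x4b  N=0 Z=0
after  6: x0=0x6a x1=0x6f x2=0xdc x3=0xd9  N=1 Z=0
after  7: x0=0x6a x1=0x6f x2=0xdc x3=0x05  N=0 Z=0
after  8: x0=0x6a x1=0x6f x2=0x6f x3=0x05  N=0 Z=0
after  9: x0=0x6a x1=0x6f x2=0x6f x3=0x05  N=0 Z=0
after 10: x0=0x6a x1=0x65 x2=0x6f x3=0x05  N=0 Z=0
-- IRQ taken; context saved, return-PC = 11 --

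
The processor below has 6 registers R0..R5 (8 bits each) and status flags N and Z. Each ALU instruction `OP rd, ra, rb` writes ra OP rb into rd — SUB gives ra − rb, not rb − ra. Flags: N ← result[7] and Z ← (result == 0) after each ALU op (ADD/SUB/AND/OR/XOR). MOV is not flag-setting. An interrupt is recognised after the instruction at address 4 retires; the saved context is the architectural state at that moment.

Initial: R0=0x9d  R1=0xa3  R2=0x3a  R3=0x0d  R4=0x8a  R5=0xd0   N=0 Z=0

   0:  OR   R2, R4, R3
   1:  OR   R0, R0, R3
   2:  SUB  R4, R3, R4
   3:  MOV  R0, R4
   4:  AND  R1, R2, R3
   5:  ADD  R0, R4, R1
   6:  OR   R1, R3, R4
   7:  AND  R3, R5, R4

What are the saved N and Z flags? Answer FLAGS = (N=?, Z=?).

after  0: R0=0x9d R1=0xa3 R2=0x8f R3=0x0d R4=0x8a R5=0xd0  N=1 Z=0
after  1: R0=0x9d R1=0xa3 R2=0x8f R3=0x0d R4=0x8a R5=0xd0  N=1 Z=0
after  2: R0=0x9d R1=0xa3 R2=0x8f R3=0x0d R4=0x83 R5=0xd0  N=1 Z=0
after  3: R0=0x83 R1=0xa3 R2=0x8f R3=0x0d R4=0x83 R5=0xd0  N=1 Z=0
after  4: R0=0x83 R1=0x0d R2=0x8f R3=0x0d R4=0x83 R5=0xd0  N=0 Z=0
-- IRQ taken; context saved, return-PC = 5 --

FLAGS = (N=0, Z=0)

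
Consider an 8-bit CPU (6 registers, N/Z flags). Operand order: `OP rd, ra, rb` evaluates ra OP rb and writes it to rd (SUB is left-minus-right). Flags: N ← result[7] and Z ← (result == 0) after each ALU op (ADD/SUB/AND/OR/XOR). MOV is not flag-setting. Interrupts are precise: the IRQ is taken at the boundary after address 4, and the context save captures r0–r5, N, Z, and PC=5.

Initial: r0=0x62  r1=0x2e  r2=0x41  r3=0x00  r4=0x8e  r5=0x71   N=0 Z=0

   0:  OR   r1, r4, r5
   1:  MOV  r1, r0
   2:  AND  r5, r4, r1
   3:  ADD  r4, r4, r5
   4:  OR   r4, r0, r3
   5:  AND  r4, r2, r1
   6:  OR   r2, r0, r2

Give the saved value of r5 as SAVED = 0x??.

SAVED = 0x02

after  0: r0=0x62 r1=0xff r2=0x41 r3=0x00 r4=0x8e r5=0x71  N=1 Z=0
after  1: r0=0x62 r1=0x62 r2=0x41 r3=0x00 r4=0x8e r5=0x71  N=1 Z=0
after  2: r0=0x62 r1=0x62 r2=0x41 r3=0x00 r4=0x8e r5=0x02  N=0 Z=0
after  3: r0=0x62 r1=0x62 r2=0x41 r3=0x00 r4=0x90 r5=0x02  N=1 Z=0
after  4: r0=0x62 r1=0x62 r2=0x41 r3=0x00 r4=0x62 r5=0x02  N=0 Z=0
-- IRQ taken; context saved, return-PC = 5 --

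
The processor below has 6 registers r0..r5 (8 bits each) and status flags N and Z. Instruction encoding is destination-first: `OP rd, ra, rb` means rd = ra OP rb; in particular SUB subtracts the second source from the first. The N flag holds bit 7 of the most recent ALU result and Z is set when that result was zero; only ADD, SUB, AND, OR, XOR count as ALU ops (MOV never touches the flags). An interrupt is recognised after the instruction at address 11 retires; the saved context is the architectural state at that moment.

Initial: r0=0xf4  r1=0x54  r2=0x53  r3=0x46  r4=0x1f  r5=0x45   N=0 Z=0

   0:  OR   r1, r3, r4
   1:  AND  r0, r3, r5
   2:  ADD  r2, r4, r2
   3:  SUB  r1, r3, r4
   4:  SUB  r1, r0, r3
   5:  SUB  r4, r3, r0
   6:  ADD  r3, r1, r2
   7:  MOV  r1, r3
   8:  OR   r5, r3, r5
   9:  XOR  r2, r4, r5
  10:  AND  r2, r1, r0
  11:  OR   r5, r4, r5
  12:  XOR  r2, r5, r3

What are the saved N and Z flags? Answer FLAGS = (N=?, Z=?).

FLAGS = (N=0, Z=0)

after  0: r0=0xf4 r1=0x5f r2=0x53 r3=0x46 r4=0x1f r5=0x45  N=0 Z=0
after  1: r0=0x44 r1=0x5f r2=0x53 r3=0x46 r4=0x1f r5=0x45  N=0 Z=0
after  2: r0=0x44 r1=0x5f r2=0x72 r3=0x46 r4=0x1f r5=0x45  N=0 Z=0
after  3: r0=0x44 r1=0x27 r2=0x72 r3=0x46 r4=0x1f r5=0x45  N=0 Z=0
after  4: r0=0x44 r1=0xfe r2=0x72 r3=0x46 r4=0x1f r5=0x45  N=1 Z=0
after  5: r0=0x44 r1=0xfe r2=0x72 r3=0x46 r4=0x02 r5=0x45  N=0 Z=0
after  6: r0=0x44 r1=0xfe r2=0x72 r3=0x70 r4=0x02 r5=0x45  N=0 Z=0
after  7: r0=0x44 r1=0x70 r2=0x72 r3=0x70 r4=0x02 r5=0x45  N=0 Z=0
after  8: r0=0x44 r1=0x70 r2=0x72 r3=0x70 r4=0x02 r5=0x75  N=0 Z=0
after  9: r0=0x44 r1=0x70 r2=0x77 r3=0x70 r4=0x02 r5=0x75  N=0 Z=0
after 10: r0=0x44 r1=0x70 r2=0x40 r3=0x70 r4=0x02 r5=0x75  N=0 Z=0
after 11: r0=0x44 r1=0x70 r2=0x40 r3=0x70 r4=0x02 r5=0x77  N=0 Z=0
-- IRQ taken; context saved, return-PC = 12 --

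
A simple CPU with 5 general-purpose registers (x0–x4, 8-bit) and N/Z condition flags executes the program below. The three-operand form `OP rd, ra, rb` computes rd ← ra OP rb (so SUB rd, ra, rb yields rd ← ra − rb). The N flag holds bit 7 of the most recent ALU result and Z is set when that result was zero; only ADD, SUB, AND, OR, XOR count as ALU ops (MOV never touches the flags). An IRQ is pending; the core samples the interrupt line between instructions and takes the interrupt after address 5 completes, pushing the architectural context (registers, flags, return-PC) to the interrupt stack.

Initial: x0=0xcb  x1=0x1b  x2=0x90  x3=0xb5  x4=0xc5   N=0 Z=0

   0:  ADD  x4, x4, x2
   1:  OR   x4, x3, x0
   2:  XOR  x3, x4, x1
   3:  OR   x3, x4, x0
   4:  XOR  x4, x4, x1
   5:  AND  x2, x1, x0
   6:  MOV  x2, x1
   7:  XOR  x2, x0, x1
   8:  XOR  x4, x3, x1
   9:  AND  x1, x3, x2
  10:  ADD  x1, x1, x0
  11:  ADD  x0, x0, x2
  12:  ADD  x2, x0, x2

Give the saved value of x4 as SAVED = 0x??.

SAVED = 0xe4

after  0: x0=0xcb x1=0x1b x2=0x90 x3=0xb5 x4=0x55  N=0 Z=0
after  1: x0=0xcb x1=0x1b x2=0x90 x3=0xb5 x4=0xff  N=1 Z=0
after  2: x0=0xcb x1=0x1b x2=0x90 x3=0xe4 x4=0xff  N=1 Z=0
after  3: x0=0xcb x1=0x1b x2=0x90 x3=0xff x4=0xff  N=1 Z=0
after  4: x0=0xcb x1=0x1b x2=0x90 x3=0xff x4=0xe4  N=1 Z=0
after  5: x0=0xcb x1=0x1b x2=0x0b x3=0xff x4=0xe4  N=0 Z=0
-- IRQ taken; context saved, return-PC = 6 --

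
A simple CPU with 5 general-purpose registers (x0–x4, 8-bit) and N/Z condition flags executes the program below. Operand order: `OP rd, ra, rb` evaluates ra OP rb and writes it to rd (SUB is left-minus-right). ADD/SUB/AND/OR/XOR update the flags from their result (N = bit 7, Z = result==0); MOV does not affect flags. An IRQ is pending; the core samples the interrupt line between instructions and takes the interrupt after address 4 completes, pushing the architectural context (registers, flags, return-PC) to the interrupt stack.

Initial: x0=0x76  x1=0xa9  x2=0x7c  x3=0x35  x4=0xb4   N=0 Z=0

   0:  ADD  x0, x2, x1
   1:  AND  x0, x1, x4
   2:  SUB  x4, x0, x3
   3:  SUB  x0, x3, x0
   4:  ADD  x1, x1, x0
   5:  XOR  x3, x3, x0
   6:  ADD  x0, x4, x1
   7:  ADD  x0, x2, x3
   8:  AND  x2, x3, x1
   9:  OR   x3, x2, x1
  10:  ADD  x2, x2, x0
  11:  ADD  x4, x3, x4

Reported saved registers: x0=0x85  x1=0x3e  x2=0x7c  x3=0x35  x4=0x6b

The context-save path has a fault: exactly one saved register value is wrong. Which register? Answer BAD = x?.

BAD = x0

after  0: x0=0x25 x1=0xa9 x2=0x7c x3=0x35 x4=0xb4  N=0 Z=0
after  1: x0=0xa0 x1=0xa9 x2=0x7c x3=0x35 x4=0xb4  N=1 Z=0
after  2: x0=0xa0 x1=0xa9 x2=0x7c x3=0x35 x4=0x6b  N=0 Z=0
after  3: x0=0x95 x1=0xa9 x2=0x7c x3=0x35 x4=0x6b  N=1 Z=0
after  4: x0=0x95 x1=0x3e x2=0x7c x3=0x35 x4=0x6b  N=0 Z=0
-- IRQ taken; context saved, return-PC = 5 --
mismatch: x0: reported 0x85 vs actual 0x95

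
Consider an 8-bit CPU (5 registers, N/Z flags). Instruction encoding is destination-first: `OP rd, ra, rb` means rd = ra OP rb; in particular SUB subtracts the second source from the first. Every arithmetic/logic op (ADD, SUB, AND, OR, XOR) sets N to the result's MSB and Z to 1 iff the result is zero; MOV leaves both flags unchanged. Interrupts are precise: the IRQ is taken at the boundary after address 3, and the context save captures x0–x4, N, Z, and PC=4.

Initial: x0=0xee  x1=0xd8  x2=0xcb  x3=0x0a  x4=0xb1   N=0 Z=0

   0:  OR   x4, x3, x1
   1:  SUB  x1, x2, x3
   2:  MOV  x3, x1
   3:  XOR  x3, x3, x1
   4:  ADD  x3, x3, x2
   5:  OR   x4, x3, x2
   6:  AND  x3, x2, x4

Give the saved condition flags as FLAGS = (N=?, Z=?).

FLAGS = (N=0, Z=1)

after  0: x0=0xee x1=0xd8 x2=0xcb x3=0x0a x4=0xda  N=1 Z=0
after  1: x0=0xee x1=0xc1 x2=0xcb x3=0x0a x4=0xda  N=1 Z=0
after  2: x0=0xee x1=0xc1 x2=0xcb x3=0xc1 x4=0xda  N=1 Z=0
after  3: x0=0xee x1=0xc1 x2=0xcb x3=0x00 x4=0xda  N=0 Z=1
-- IRQ taken; context saved, return-PC = 4 --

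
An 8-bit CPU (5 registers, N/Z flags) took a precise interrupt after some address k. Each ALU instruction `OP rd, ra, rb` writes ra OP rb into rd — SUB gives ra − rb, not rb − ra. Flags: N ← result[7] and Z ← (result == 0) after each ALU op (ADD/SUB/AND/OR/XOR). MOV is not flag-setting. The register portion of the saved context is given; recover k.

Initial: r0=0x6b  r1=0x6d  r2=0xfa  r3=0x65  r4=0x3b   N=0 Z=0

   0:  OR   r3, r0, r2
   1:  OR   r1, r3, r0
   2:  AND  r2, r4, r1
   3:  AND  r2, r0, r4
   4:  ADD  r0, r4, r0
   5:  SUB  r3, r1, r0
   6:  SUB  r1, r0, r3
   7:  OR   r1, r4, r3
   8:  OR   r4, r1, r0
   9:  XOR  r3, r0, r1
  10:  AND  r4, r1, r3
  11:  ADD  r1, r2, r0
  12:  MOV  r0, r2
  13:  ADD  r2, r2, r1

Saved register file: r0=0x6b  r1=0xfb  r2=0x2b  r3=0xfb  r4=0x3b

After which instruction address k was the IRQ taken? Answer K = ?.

after  0: r0=0x6b r1=0x6d r2=0xfa r3=0xfb r4=0x3b  N=1 Z=0
after  1: r0=0x6b r1=0xfb r2=0xfa r3=0xfb r4=0x3b  N=1 Z=0
after  2: r0=0x6b r1=0xfb r2=0x3b r3=0xfb r4=0x3b  N=0 Z=0
after  3: r0=0x6b r1=0xfb r2=0x2b r3=0xfb r4=0x3b  N=0 Z=0
-- IRQ taken; context saved, return-PC = 4 --

K = 3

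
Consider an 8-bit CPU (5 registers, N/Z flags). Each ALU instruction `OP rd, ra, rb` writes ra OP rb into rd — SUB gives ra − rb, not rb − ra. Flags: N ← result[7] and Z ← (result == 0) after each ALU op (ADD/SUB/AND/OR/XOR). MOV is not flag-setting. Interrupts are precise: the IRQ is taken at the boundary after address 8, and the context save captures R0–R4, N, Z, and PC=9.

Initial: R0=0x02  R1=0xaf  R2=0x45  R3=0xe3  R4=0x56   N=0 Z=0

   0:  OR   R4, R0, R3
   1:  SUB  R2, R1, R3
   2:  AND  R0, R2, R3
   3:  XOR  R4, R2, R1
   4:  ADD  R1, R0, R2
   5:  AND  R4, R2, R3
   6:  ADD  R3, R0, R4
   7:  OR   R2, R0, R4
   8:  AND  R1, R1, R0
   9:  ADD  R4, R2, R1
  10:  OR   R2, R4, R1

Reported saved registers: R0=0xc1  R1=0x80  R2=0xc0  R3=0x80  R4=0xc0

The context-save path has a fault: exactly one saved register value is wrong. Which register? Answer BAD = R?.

BAD = R0

after  0: R0=0x02 R1=0xaf R2=0x45 R3=0xe3 R4=0xe3  N=1 Z=0
after  1: R0=0x02 R1=0xaf R2=0xcc R3=0xe3 R4=0xe3  N=1 Z=0
after  2: R0=0xc0 R1=0xaf R2=0xcc R3=0xe3 R4=0xe3  N=1 Z=0
after  3: R0=0xc0 R1=0xaf R2=0xcc R3=0xe3 R4=0x63  N=0 Z=0
after  4: R0=0xc0 R1=0x8c R2=0xcc R3=0xe3 R4=0x63  N=1 Z=0
after  5: R0=0xc0 R1=0x8c R2=0xcc R3=0xe3 R4=0xc0  N=1 Z=0
after  6: R0=0xc0 R1=0x8c R2=0xcc R3=0x80 R4=0xc0  N=1 Z=0
after  7: R0=0xc0 R1=0x8c R2=0xc0 R3=0x80 R4=0xc0  N=1 Z=0
after  8: R0=0xc0 R1=0x80 R2=0xc0 R3=0x80 R4=0xc0  N=1 Z=0
-- IRQ taken; context saved, return-PC = 9 --
mismatch: R0: reported 0xc1 vs actual 0xc0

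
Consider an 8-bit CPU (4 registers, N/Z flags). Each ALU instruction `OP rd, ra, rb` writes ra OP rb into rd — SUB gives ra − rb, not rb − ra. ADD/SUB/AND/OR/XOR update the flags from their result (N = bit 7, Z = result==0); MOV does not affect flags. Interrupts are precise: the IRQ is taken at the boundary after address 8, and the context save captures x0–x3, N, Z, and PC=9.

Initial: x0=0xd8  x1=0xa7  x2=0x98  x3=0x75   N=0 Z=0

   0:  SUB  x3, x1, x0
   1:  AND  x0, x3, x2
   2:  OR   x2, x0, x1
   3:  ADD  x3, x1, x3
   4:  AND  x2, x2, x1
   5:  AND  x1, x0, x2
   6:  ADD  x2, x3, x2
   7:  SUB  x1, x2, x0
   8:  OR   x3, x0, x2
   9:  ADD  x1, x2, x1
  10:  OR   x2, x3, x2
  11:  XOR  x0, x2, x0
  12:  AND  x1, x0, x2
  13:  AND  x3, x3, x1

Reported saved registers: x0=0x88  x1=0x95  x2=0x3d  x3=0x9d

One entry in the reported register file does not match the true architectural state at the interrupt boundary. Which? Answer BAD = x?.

after  0: x0=0xd8 x1=0xa7 x2=0x98 x3=0xcf  N=1 Z=0
after  1: x0=0x88 x1=0xa7 x2=0x98 x3=0xcf  N=1 Z=0
after  2: x0=0x88 x1=0xa7 x2=0xaf x3=0xcf  N=1 Z=0
after  3: x0=0x88 x1=0xa7 x2=0xaf x3=0x76  N=0 Z=0
after  4: x0=0x88 x1=0xa7 x2=0xa7 x3=0x76  N=1 Z=0
after  5: x0=0x88 x1=0x80 x2=0xa7 x3=0x76  N=1 Z=0
after  6: x0=0x88 x1=0x80 x2=0x1d x3=0x76  N=0 Z=0
after  7: x0=0x88 x1=0x95 x2=0x1d x3=0x76  N=1 Z=0
after  8: x0=0x88 x1=0x95 x2=0x1d x3=0x9d  N=1 Z=0
-- IRQ taken; context saved, return-PC = 9 --
mismatch: x2: reported 0x3d vs actual 0x1d

BAD = x2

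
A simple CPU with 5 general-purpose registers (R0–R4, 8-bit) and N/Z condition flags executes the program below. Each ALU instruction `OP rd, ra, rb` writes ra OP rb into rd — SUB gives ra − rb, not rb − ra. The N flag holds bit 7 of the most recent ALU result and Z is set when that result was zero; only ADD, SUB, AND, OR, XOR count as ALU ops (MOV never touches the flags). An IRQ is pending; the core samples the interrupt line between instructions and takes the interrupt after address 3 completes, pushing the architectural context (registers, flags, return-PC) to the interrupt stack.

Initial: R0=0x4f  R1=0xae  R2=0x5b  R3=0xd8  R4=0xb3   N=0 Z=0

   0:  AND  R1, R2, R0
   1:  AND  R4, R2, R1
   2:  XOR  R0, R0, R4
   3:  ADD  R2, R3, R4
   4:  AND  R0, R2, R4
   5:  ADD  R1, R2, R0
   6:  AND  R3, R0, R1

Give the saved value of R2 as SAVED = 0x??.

SAVED = 0x23

after  0: R0=0x4f R1=0x4b R2=0x5b R3=0xd8 R4=0xb3  N=0 Z=0
after  1: R0=0x4f R1=0x4b R2=0x5b R3=0xd8 R4=0x4b  N=0 Z=0
after  2: R0=0x04 R1=0x4b R2=0x5b R3=0xd8 R4=0x4b  N=0 Z=0
after  3: R0=0x04 R1=0x4b R2=0x23 R3=0xd8 R4=0x4b  N=0 Z=0
-- IRQ taken; context saved, return-PC = 4 --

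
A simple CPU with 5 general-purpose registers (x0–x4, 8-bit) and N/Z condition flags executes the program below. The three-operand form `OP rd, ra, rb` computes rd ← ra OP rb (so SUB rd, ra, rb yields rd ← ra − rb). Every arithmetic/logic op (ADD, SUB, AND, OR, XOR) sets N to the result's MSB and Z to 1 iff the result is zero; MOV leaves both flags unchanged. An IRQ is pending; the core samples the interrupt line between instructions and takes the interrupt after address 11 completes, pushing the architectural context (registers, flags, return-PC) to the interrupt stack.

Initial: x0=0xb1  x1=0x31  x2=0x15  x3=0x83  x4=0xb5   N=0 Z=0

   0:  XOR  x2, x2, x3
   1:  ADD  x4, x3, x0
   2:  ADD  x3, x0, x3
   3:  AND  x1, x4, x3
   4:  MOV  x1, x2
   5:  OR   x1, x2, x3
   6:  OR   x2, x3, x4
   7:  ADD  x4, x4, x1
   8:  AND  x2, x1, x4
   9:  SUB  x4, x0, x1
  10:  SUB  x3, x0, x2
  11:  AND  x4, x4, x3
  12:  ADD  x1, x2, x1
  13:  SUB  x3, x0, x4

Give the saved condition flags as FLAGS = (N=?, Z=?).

FLAGS = (N=0, Z=0)

after  0: x0=0xb1 x1=0x31 x2=0x96 x3=0x83 x4=0xb5  N=1 Z=0
after  1: x0=0xb1 x1=0x31 x2=0x96 x3=0x83 x4=0x34  N=0 Z=0
after  2: x0=0xb1 x1=0x31 x2=0x96 x3=0x34 x4=0x34  N=0 Z=0
after  3: x0=0xb1 x1=0x34 x2=0x96 x3=0x34 x4=0x34  N=0 Z=0
after  4: x0=0xb1 x1=0x96 x2=0x96 x3=0x34 x4=0x34  N=0 Z=0
after  5: x0=0xb1 x1=0xb6 x2=0x96 x3=0x34 x4=0x34  N=1 Z=0
after  6: x0=0xb1 x1=0xb6 x2=0x34 x3=0x34 x4=0x34  N=0 Z=0
after  7: x0=0xb1 x1=0xb6 x2=0x34 x3=0x34 x4=0xea  N=1 Z=0
after  8: x0=0xb1 x1=0xb6 x2=0xa2 x3=0x34 x4=0xea  N=1 Z=0
after  9: x0=0xb1 x1=0xb6 x2=0xa2 x3=0x34 x4=0xfb  N=1 Z=0
after 10: x0=0xb1 x1=0xb6 x2=0xa2 x3=0x0f x4=0xfb  N=0 Z=0
after 11: x0=0xb1 x1=0xb6 x2=0xa2 x3=0x0f x4=0x0b  N=0 Z=0
-- IRQ taken; context saved, return-PC = 12 --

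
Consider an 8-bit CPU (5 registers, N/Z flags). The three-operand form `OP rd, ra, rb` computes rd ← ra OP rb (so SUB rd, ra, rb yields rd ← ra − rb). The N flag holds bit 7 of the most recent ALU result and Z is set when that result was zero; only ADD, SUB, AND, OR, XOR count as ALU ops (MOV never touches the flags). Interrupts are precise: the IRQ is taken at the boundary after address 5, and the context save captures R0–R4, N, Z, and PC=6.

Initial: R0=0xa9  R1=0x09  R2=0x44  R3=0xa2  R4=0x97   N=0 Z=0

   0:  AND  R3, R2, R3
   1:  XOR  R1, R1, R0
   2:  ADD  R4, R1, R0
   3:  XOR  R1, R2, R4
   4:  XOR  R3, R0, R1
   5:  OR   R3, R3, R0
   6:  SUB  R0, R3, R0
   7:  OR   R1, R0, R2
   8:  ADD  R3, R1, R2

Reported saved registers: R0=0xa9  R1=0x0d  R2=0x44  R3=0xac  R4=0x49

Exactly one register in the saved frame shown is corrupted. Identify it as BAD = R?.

after  0: R0=0xa9 R1=0x09 R2=0x44 R3=0x00 R4=0x97  N=0 Z=1
after  1: R0=0xa9 R1=0xa0 R2=0x44 R3=0x00 R4=0x97  N=1 Z=0
after  2: R0=0xa9 R1=0xa0 R2=0x44 R3=0x00 R4=0x49  N=0 Z=0
after  3: R0=0xa9 R1=0x0d R2=0x44 R3=0x00 R4=0x49  N=0 Z=0
after  4: R0=0xa9 R1=0x0d R2=0x44 R3=0xa4 R4=0x49  N=1 Z=0
after  5: R0=0xa9 R1=0x0d R2=0x44 R3=0xad R4=0x49  N=1 Z=0
-- IRQ taken; context saved, return-PC = 6 --
mismatch: R3: reported 0xac vs actual 0xad

BAD = R3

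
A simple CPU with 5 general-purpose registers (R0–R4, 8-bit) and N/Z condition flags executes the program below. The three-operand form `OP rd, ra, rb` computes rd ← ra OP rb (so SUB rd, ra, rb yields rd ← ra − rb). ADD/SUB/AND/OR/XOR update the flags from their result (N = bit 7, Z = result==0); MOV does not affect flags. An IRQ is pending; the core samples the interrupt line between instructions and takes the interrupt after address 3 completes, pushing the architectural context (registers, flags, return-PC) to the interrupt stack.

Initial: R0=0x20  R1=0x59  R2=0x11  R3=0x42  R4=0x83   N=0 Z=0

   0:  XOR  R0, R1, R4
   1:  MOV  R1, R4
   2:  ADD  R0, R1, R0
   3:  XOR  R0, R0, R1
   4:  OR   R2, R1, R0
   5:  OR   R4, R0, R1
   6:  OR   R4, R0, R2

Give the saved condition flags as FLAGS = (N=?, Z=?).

after  0: R0=0xda R1=0x59 R2=0x11 R3=0x42 R4=0x83  N=1 Z=0
after  1: R0=0xda R1=0x83 R2=0x11 R3=0x42 R4=0x83  N=1 Z=0
after  2: R0=0x5d R1=0x83 R2=0x11 R3=0x42 R4=0x83  N=0 Z=0
after  3: R0=0xde R1=0x83 R2=0x11 R3=0x42 R4=0x83  N=1 Z=0
-- IRQ taken; context saved, return-PC = 4 --

FLAGS = (N=1, Z=0)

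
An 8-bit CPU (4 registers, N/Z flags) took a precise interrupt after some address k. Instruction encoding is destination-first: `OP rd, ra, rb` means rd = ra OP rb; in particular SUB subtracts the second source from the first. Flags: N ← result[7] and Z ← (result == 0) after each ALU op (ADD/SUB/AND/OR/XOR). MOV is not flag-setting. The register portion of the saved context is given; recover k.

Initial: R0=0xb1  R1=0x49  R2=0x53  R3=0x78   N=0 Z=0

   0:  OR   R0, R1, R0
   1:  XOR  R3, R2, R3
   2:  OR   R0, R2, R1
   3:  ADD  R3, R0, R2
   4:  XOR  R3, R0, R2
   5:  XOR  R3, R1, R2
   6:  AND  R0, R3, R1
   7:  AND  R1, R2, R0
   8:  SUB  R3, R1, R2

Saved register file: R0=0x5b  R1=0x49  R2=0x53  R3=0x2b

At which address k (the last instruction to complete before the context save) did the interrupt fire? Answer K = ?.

K = 2

after  0: R0=0xf9 R1=0x49 R2=0x53 R3=0x78  N=1 Z=0
after  1: R0=0xf9 R1=0x49 R2=0x53 R3=0x2b  N=0 Z=0
after  2: R0=0x5b R1=0x49 R2=0x53 R3=0x2b  N=0 Z=0
-- IRQ taken; context saved, return-PC = 3 --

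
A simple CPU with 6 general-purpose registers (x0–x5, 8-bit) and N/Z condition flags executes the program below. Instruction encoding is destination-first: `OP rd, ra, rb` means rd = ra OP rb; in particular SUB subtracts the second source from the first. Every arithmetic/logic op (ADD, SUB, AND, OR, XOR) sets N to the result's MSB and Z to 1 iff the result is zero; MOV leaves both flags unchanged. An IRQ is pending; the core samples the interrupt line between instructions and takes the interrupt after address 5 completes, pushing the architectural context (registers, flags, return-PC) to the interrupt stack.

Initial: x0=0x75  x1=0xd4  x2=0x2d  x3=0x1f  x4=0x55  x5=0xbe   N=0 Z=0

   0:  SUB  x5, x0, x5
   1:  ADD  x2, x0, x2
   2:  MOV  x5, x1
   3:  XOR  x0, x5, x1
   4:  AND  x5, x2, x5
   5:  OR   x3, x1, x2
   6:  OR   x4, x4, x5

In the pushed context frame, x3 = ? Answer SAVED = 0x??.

SAVED = 0xf6

after  0: x0=0x75 x1=0xd4 x2=0x2d x3=0x1f x4=0x55 x5=0xb7  N=1 Z=0
after  1: x0=0x75 x1=0xd4 x2=0xa2 x3=0x1f x4=0x55 x5=0xb7  N=1 Z=0
after  2: x0=0x75 x1=0xd4 x2=0xa2 x3=0x1f x4=0x55 x5=0xd4  N=1 Z=0
after  3: x0=0x00 x1=0xd4 x2=0xa2 x3=0x1f x4=0x55 x5=0xd4  N=0 Z=1
after  4: x0=0x00 x1=0xd4 x2=0xa2 x3=0x1f x4=0x55 x5=0x80  N=1 Z=0
after  5: x0=0x00 x1=0xd4 x2=0xa2 x3=0xf6 x4=0x55 x5=0x80  N=1 Z=0
-- IRQ taken; context saved, return-PC = 6 --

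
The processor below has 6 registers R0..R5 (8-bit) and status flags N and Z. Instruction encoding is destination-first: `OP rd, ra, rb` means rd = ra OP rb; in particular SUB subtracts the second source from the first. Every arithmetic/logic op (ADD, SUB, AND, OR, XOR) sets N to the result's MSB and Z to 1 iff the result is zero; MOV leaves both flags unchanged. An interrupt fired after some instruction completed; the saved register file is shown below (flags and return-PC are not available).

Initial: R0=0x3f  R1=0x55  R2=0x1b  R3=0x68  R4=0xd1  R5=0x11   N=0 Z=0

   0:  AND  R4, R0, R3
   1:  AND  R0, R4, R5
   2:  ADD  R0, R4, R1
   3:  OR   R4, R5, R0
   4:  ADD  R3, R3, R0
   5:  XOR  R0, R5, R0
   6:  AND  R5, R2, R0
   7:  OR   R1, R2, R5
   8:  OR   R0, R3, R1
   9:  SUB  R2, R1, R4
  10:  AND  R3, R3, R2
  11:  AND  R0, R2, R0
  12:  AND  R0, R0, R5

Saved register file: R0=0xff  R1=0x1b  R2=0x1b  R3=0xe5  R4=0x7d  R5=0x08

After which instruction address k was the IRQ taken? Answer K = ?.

after  0: R0=0x3f R1=0x55 R2=0x1b R3=0x68 R4=0x28 R5=0x11  N=0 Z=0
after  1: R0=0x00 R1=0x55 R2=0x1b R3=0x68 R4=0x28 R5=0x11  N=0 Z=1
after  2: R0=0x7d R1=0x55 R2=0x1b R3=0x68 R4=0x28 R5=0x11  N=0 Z=0
after  3: R0=0x7d R1=0x55 R2=0x1b R3=0x68 R4=0x7d R5=0x11  N=0 Z=0
after  4: R0=0x7d R1=0x55 R2=0x1b R3=0xe5 R4=0x7d R5=0x11  N=1 Z=0
after  5: R0=0x6c R1=0x55 R2=0x1b R3=0xe5 R4=0x7d R5=0x11  N=0 Z=0
after  6: R0=0x6c R1=0x55 R2=0x1b R3=0xe5 R4=0x7d R5=0x08  N=0 Z=0
after  7: R0=0x6c R1=0x1b R2=0x1b R3=0xe5 R4=0x7d R5=0x08  N=0 Z=0
after  8: R0=0xff R1=0x1b R2=0x1b R3=0xe5 R4=0x7d R5=0x08  N=1 Z=0
-- IRQ taken; context saved, return-PC = 9 --

K = 8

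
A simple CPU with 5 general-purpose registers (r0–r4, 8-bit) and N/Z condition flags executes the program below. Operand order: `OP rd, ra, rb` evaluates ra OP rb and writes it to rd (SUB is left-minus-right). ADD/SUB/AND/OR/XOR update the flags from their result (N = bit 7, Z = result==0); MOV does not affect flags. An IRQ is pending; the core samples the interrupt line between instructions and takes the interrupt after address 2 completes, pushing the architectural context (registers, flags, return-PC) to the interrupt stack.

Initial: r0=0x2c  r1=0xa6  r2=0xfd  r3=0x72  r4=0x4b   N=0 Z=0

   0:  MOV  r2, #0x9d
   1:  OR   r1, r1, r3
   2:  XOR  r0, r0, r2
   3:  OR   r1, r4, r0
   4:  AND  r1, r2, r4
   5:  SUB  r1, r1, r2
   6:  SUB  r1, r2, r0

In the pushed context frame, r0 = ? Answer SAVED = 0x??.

SAVED = 0xb1

after  0: r0=0x2c r1=0xa6 r2=0x9d r3=0x72 r4=0x4b  N=0 Z=0
after  1: r0=0x2c r1=0xf6 r2=0x9d r3=0x72 r4=0x4b  N=1 Z=0
after  2: r0=0xb1 r1=0xf6 r2=0x9d r3=0x72 r4=0x4b  N=1 Z=0
-- IRQ taken; context saved, return-PC = 3 --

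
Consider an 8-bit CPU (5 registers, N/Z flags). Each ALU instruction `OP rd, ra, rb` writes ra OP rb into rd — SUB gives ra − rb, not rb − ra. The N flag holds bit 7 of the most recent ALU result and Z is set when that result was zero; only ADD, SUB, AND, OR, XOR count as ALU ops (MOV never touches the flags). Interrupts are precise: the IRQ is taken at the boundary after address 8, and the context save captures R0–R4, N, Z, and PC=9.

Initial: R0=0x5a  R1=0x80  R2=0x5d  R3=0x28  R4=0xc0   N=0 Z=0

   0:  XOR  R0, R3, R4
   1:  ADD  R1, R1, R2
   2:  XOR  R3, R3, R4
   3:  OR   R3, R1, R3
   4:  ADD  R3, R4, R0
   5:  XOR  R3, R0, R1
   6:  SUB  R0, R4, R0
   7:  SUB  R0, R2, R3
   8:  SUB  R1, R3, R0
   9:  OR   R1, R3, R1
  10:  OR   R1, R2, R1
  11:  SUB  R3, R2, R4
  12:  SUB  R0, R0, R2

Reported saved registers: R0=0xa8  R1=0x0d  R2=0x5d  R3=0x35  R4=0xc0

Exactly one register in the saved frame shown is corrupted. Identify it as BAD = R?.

after  0: R0=0xe8 R1=0x80 R2=0x5d R3=0x28 R4=0xc0  N=1 Z=0
after  1: R0=0xe8 R1=0xdd R2=0x5d R3=0x28 R4=0xc0  N=1 Z=0
after  2: R0=0xe8 R1=0xdd R2=0x5d R3=0xe8 R4=0xc0  N=1 Z=0
after  3: R0=0xe8 R1=0xdd R2=0x5d R3=0xfd R4=0xc0  N=1 Z=0
after  4: R0=0xe8 R1=0xdd R2=0x5d R3=0xa8 R4=0xc0  N=1 Z=0
after  5: R0=0xe8 R1=0xdd R2=0x5d R3=0x35 R4=0xc0  N=0 Z=0
after  6: R0=0xd8 R1=0xdd R2=0x5d R3=0x35 R4=0xc0  N=1 Z=0
after  7: R0=0x28 R1=0xdd R2=0x5d R3=0x35 R4=0xc0  N=0 Z=0
after  8: R0=0x28 R1=0x0d R2=0x5d R3=0x35 R4=0xc0  N=0 Z=0
-- IRQ taken; context saved, return-PC = 9 --
mismatch: R0: reported 0xa8 vs actual 0x28

BAD = R0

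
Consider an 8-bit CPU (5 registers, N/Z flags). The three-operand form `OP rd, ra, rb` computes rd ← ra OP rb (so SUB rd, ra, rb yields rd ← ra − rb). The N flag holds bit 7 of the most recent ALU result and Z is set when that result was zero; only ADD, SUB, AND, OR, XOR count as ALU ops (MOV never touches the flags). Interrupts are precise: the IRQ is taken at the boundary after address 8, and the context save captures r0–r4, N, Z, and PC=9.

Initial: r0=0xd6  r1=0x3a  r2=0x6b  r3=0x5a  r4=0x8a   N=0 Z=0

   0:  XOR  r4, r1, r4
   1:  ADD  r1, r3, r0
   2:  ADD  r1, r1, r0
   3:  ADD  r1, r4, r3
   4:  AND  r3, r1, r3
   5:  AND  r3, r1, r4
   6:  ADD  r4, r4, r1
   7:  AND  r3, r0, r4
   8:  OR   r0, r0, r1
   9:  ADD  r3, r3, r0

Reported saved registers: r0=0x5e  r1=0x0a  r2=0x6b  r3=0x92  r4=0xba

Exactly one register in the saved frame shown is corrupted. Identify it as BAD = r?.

BAD = r0

after  0: r0=0xd6 r1=0x3a r2=0x6b r3=0x5a r4=0xb0  N=1 Z=0
after  1: r0=0xd6 r1=0x30 r2=0x6b r3=0x5a r4=0xb0  N=0 Z=0
after  2: r0=0xd6 r1=0x06 r2=0x6b r3=0x5a r4=0xb0  N=0 Z=0
after  3: r0=0xd6 r1=0x0a r2=0x6b r3=0x5a r4=0xb0  N=0 Z=0
after  4: r0=0xd6 r1=0x0a r2=0x6b r3=0x0a r4=0xb0  N=0 Z=0
after  5: r0=0xd6 r1=0x0a r2=0x6b r3=0x00 r4=0xb0  N=0 Z=1
after  6: r0=0xd6 r1=0x0a r2=0x6b r3=0x00 r4=0xba  N=1 Z=0
after  7: r0=0xd6 r1=0x0a r2=0x6b r3=0x92 r4=0xba  N=1 Z=0
after  8: r0=0xde r1=0x0a r2=0x6b r3=0x92 r4=0xba  N=1 Z=0
-- IRQ taken; context saved, return-PC = 9 --
mismatch: r0: reported 0x5e vs actual 0xde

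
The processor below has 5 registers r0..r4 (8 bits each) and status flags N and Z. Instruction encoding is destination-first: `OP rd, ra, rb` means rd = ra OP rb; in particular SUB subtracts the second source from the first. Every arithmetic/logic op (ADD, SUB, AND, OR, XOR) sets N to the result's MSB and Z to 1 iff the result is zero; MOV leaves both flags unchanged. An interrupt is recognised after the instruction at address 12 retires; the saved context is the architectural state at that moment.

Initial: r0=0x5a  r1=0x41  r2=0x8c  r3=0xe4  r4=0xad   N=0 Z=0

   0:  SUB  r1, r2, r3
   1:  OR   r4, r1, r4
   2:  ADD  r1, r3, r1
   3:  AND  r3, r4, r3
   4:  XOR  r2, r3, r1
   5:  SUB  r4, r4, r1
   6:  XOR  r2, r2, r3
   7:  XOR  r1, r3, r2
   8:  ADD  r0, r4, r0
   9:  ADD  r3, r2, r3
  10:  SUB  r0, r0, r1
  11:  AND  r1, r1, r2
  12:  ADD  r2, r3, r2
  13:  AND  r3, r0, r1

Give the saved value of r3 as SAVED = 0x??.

SAVED = 0x30

after  0: r0=0x5a r1=0xa8 r2=0x8c r3=0xe4 r4=0xad  N=1 Z=0
after  1: r0=0x5a r1=0xa8 r2=0x8c r3=0xe4 r4=0xad  N=1 Z=0
after  2: r0=0x5a r1=0x8c r2=0x8c r3=0xe4 r4=0xad  N=1 Z=0
after  3: r0=0x5a r1=0x8c r2=0x8c r3=0xa4 r4=0xad  N=1 Z=0
after  4: r0=0x5a r1=0x8c r2=0x28 r3=0xa4 r4=0xad  N=0 Z=0
after  5: r0=0x5a r1=0x8c r2=0x28 r3=0xa4 r4=0x21  N=0 Z=0
after  6: r0=0x5a r1=0x8c r2=0x8c r3=0xa4 r4=0x21  N=1 Z=0
after  7: r0=0x5a r1=0x28 r2=0x8c r3=0xa4 r4=0x21  N=0 Z=0
after  8: r0=0x7b r1=0x28 r2=0x8c r3=0xa4 r4=0x21  N=0 Z=0
after  9: r0=0x7b r1=0x28 r2=0x8c r3=0x30 r4=0x21  N=0 Z=0
after 10: r0=0x53 r1=0x28 r2=0x8c r3=0x30 r4=0x21  N=0 Z=0
after 11: r0=0x53 r1=0x08 r2=0x8c r3=0x30 r4=0x21  N=0 Z=0
after 12: r0=0x53 r1=0x08 r2=0xbc r3=0x30 r4=0x21  N=1 Z=0
-- IRQ taken; context saved, return-PC = 13 --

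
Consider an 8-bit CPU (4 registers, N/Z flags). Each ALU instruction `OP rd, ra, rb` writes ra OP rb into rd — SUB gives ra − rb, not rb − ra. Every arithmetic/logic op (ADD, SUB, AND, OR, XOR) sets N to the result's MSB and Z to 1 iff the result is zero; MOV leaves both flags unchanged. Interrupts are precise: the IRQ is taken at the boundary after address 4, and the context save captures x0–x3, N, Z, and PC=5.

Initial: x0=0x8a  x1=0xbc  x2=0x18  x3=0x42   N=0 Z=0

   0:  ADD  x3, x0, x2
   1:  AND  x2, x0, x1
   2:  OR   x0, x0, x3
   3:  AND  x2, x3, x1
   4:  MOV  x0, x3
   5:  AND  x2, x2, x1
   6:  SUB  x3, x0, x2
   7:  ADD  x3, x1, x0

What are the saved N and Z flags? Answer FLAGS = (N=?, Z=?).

after  0: x0=0x8a x1=0xbc x2=0x18 x3=0xa2  N=1 Z=0
after  1: x0=0x8a x1=0xbc x2=0x88 x3=0xa2  N=1 Z=0
after  2: x0=0xaa x1=0xbc x2=0x88 x3=0xa2  N=1 Z=0
after  3: x0=0xaa x1=0xbc x2=0xa0 x3=0xa2  N=1 Z=0
after  4: x0=0xa2 x1=0xbc x2=0xa0 x3=0xa2  N=1 Z=0
-- IRQ taken; context saved, return-PC = 5 --

FLAGS = (N=1, Z=0)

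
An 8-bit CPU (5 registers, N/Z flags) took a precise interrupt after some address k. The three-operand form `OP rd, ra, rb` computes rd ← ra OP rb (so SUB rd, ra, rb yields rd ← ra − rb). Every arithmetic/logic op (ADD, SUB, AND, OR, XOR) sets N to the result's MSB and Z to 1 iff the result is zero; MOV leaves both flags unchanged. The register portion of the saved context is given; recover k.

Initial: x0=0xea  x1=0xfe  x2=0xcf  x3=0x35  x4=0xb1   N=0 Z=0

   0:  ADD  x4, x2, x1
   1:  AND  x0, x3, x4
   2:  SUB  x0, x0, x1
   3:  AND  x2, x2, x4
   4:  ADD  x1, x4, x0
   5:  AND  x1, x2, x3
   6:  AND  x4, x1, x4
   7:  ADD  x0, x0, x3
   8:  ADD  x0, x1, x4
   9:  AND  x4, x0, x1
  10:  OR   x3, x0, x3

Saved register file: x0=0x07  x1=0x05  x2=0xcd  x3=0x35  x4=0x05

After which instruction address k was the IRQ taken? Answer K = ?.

after  0: x0=0xea x1=0xfe x2=0xcf x3=0x35 x4=0xcd  N=1 Z=0
after  1: x0=0x05 x1=0xfe x2=0xcf x3=0x35 x4=0xcd  N=0 Z=0
after  2: x0=0x07 x1=0xfe x2=0xcf x3=0x35 x4=0xcd  N=0 Z=0
after  3: x0=0x07 x1=0xfe x2=0xcd x3=0x35 x4=0xcd  N=1 Z=0
after  4: x0=0x07 x1=0xd4 x2=0xcd x3=0x35 x4=0xcd  N=1 Z=0
after  5: x0=0x07 x1=0x05 x2=0xcd x3=0x35 x4=0xcd  N=0 Z=0
after  6: x0=0x07 x1=0x05 x2=0xcd x3=0x35 x4=0x05  N=0 Z=0
-- IRQ taken; context saved, return-PC = 7 --

K = 6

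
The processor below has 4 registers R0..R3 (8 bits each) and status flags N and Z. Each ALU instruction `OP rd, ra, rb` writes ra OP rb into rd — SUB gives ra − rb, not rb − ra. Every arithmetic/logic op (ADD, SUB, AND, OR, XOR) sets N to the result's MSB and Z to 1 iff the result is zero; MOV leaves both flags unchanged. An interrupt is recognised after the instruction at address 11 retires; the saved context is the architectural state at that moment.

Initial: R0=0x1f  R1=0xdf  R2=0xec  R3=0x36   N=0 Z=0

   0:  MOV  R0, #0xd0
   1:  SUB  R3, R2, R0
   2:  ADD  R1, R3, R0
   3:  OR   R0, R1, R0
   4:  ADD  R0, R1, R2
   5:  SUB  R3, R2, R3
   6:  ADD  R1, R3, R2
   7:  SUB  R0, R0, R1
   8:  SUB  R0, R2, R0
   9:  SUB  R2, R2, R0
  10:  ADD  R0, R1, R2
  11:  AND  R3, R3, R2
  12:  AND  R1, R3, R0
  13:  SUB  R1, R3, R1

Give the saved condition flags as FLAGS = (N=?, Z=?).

after  0: R0=0xd0 R1=0xdf R2=0xec R3=0x36  N=0 Z=0
after  1: R0=0xd0 R1=0xdf R2=0xec R3=0x1c  N=0 Z=0
after  2: R0=0xd0 R1=0xec R2=0xec R3=0x1c  N=1 Z=0
after  3: R0=0xfc R1=0xec R2=0xec R3=0x1c  N=1 Z=0
after  4: R0=0xd8 R1=0xec R2=0xec R3=0x1c  N=1 Z=0
after  5: R0=0xd8 R1=0xec R2=0xec R3=0xd0  N=1 Z=0
after  6: R0=0xd8 R1=0xbc R2=0xec R3=0xd0  N=1 Z=0
after  7: R0=0x1c R1=0xbc R2=0xec R3=0xd0  N=0 Z=0
after  8: R0=0xd0 R1=0xbc R2=0xec R3=0xd0  N=1 Z=0
after  9: R0=0xd0 R1=0xbc R2=0x1c R3=0xd0  N=0 Z=0
after 10: R0=0xd8 R1=0xbc R2=0x1c R3=0xd0  N=1 Z=0
after 11: R0=0xd8 R1=0xbc R2=0x1c R3=0x10  N=0 Z=0
-- IRQ taken; context saved, return-PC = 12 --

FLAGS = (N=0, Z=0)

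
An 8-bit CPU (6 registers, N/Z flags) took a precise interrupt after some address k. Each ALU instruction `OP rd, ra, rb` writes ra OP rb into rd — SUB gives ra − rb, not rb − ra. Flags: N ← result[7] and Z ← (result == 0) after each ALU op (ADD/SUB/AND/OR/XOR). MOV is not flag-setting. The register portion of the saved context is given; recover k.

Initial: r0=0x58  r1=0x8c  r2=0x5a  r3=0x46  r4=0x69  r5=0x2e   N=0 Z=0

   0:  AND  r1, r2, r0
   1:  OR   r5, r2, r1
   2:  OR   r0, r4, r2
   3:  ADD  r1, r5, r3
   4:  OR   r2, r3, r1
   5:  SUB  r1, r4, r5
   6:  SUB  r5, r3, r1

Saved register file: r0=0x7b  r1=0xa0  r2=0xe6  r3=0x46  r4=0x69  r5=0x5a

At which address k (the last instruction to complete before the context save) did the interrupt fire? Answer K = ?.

after  0: r0=0x58 r1=0x58 r2=0x5a r3=0x46 r4=0x69 r5=0x2e  N=0 Z=0
after  1: r0=0x58 r1=0x58 r2=0x5a r3=0x46 r4=0x69 r5=0x5a  N=0 Z=0
after  2: r0=0x7b r1=0x58 r2=0x5a r3=0x46 r4=0x69 r5=0x5a  N=0 Z=0
after  3: r0=0x7b r1=0xa0 r2=0x5a r3=0x46 r4=0x69 r5=0x5a  N=1 Z=0
after  4: r0=0x7b r1=0xa0 r2=0xe6 r3=0x46 r4=0x69 r5=0x5a  N=1 Z=0
-- IRQ taken; context saved, return-PC = 5 --

K = 4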